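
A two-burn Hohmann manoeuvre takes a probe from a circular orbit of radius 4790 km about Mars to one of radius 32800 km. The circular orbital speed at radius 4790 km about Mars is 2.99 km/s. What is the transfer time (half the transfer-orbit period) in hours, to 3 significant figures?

From the circular-orbit relation v² = μ/r at r = 4790 km: μ = v²r = (2.99)² × 4790 = 42823.1 km³/s².
Semi-major axis of the transfer orbit: a_t = (4790 + 32800)/2 = 18795 km.
Transfer time t = π√(a_t³/μ) = π√((18795)³ / 42823.1) = 39120 s.
Converting: 39120 s ÷ 3600 s/hour = 10.9 hours.

t = 10.9 hours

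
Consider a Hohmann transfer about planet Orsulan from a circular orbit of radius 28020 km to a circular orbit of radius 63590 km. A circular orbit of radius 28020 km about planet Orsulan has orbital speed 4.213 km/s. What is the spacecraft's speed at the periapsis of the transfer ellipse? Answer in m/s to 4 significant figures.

From the circular-orbit relation v² = μ/r at r = 28020 km: μ = v²r = (4.213)² × 28020 = 4.97337×10^5 km³/s².
Semi-major axis of the transfer orbit: a_t = (28020 + 63590)/2 = 45805 km.
At periapsis, r = 28020 km.
Applying v² = μ(2/r − 1/a_t): v = 4.964 km/s.

v = 4964 m/s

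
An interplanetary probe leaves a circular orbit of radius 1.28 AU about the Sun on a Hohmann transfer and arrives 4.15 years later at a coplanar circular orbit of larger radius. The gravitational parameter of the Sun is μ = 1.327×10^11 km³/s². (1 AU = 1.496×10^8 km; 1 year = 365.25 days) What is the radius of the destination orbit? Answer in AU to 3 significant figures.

In km: r₁ = 1.28 × 1.496×10^8 = 1.91488×10^8 km.
Transfer time t = 4.15 years × 365.25 × 86400 s = 1.3096404×10^8 s, and t = π√(a_t³/μ).
So a_t = (μ t²/π²)^(1/3) = (1.327×10^11 × (1.3096404×10^8)² / π²)^(1/3) = 6.1323×10^8 km.
Since a_t = (r₁ + r₂)/2, r₂ = 2a_t − r₁ = 2×6.1323×10^8 − 1.91488×10^8 = 1.034972×10^9 km.
In AU: r₂ = 1.034972×10^9 / 1.496×10^8 = 6.92 AU.

r₂ = 6.92 AU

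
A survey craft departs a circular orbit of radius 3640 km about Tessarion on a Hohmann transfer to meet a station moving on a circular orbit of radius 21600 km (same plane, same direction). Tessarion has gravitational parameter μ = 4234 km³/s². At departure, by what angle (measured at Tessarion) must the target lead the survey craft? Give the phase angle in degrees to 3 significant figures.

Semi-major axis of the transfer orbit: a_t = (3640 + 21600)/2 = 12620 km.
The half-period of the transfer ellipse is t = π√(a_t³/μ) = 68450 s.
Target angular speed ω₂ = √(μ/r₂³) = 2.050×10^-5 rad/s.
Angle swept by the target during transfer: ω₂·t = 1.403 rad = 80.39°.
Arrival is 180° from departure on the ellipse, so φ = 180° − 80.39° = 99.6°.

φ = 99.6°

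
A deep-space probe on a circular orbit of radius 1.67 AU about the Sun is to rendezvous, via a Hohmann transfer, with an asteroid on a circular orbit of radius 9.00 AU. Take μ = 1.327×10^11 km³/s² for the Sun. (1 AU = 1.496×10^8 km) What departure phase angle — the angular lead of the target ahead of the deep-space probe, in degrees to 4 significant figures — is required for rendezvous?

In km: r₁ = 1.67 × 1.496×10^8 = 2.49832×10^8 km; r₂ = 9.00 × 1.496×10^8 = 1.3464×10^9 km.
Transfer-ellipse semi-major axis a_t = (r₁ + r₂)/2 = (2.49832×10^8 + 1.3464×10^9)/2 = 7.98116×10^8 km.
Transfer time t = π√(a_t³/μ) = 1.9445×10^8 s.
Target angular speed ω₂ = √(μ/r₂³) = 7.3735×10^-9 rad/s.
Angle swept by the target during transfer: ω₂·t = 1.4338 rad = 82.15°.
The deep-space probe traverses 180° on the transfer ellipse, so the target must lead by 180° − 82.15° = 97.85°.

φ = 97.85°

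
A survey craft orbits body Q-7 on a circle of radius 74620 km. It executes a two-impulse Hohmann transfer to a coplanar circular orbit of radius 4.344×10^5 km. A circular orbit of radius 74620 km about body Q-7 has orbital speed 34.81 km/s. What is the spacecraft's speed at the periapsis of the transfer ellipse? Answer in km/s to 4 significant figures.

v = 45.48 km/s

From the circular-orbit relation v² = μ/r at r = 74620 km: μ = v²r = (34.81)² × 74620 = 9.04197×10^7 km³/s².
The Hohmann ellipse has a_t = (r₁ + r₂)/2 = 2.5451×10^5 km.
At periapsis, r = 74620 km.
From the vis-viva equation, v = √[μ(2/r − 1/a_t)] = 45.48 km/s.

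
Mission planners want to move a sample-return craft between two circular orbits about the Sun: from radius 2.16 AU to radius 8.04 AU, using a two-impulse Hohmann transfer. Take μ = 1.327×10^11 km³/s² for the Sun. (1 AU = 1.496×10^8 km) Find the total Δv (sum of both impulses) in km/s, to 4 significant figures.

Δv = 8.847 km/s

In km: r₁ = 2.16 × 1.496×10^8 = 3.23136×10^8 km; r₂ = 8.04 × 1.496×10^8 = 1.202784×10^9 km.
Semi-major axis of the transfer orbit: a_t = (3.23136×10^8 + 1.202784×10^9)/2 = 7.6296×10^8 km.
Circular speed at r₁: v₁ = √(μ/r₁) = √(1.327×10^11/3.23136×10^8) = 20.265 km/s.
Transfer-orbit speed at r₁ (vis-viva equation): v_p = √[μ(2/r₁ − 1/a_t)] = 25.444 km/s.
First burn Δv₁ = |v_p − v₁| = 5.179 km/s.
At r₂, v₂ = √(μ/r₂) = 10.504 km/s.
Transfer-orbit speed at r₂: v_a = √[μ(2/r₂ − 1/a_t)] = 6.8357 km/s.
Second burn Δv₂ = |v₂ − v_a| = 3.668 km/s.
Total Δv = Δv₁ + Δv₂ = 8.847 km/s.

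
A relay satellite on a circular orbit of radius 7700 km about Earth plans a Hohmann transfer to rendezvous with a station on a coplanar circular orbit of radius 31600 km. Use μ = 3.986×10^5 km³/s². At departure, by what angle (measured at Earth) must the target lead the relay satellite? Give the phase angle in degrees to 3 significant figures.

Transfer-ellipse semi-major axis a_t = (r₁ + r₂)/2 = (7700 + 31600)/2 = 19650 km.
The half-period of the transfer ellipse is t = π√(a_t³/μ) = 13706.5 s.
Target angular speed ω₂ = √(μ/r₂³) = 1.12393×10^-4 rad/s.
Angle swept by the target during transfer: ω₂·t = 1.5405 rad = 88.26°.
Arrival is 180° from departure on the ellipse, so φ = 180° − 88.26° = 91.7°.

φ = 91.7°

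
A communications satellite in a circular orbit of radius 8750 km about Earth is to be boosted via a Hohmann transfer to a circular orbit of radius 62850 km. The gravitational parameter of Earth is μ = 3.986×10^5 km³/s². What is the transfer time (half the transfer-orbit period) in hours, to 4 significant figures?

Semi-major axis of the transfer orbit: a_t = (8750 + 62850)/2 = 35800 km.
By Kepler's third law the transfer-orbit period is T = 2π√(a_t³/μ), so t = T/2 = 33706 s.
Converting: 33706 s ÷ 3600 s/hour = 9.363 hours.

t = 9.363 hours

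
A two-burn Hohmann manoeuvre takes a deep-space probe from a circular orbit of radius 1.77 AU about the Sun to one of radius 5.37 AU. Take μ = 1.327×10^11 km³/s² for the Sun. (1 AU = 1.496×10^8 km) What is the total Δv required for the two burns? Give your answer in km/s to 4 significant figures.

In km: r₁ = 1.77 × 1.496×10^8 = 2.64792×10^8 km; r₂ = 5.37 × 1.496×10^8 = 8.03352×10^8 km.
The Hohmann ellipse has a_t = (r₁ + r₂)/2 = 5.34072×10^8 km.
At r₁ the circular-orbit speed is v₁ = √(μ/r₁) = 22.3863 km/s.
On the transfer ellipse at r₁, vis-viva equation gives v_p = √[μ(2/r₁ − 1/a_t)] = 27.4559 km/s.
First burn Δv₁ = |v_p − v₁| = 5.0696 km/s.
Circular speed at r₂: v₂ = √(μ/r₂) = 12.8523 km/s.
Transfer-orbit speed at r₂: v_a = √[μ(2/r₂ − 1/a_t)] = 9.04972 km/s.
Second burn Δv₂ = |v₂ − v_a| = 3.8026 km/s.
Total Δv = Δv₁ + Δv₂ = 8.872 km/s.

Δv = 8.872 km/s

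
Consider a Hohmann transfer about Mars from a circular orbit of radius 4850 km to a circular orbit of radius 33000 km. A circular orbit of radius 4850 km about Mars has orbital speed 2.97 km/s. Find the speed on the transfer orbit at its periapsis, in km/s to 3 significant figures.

v = 3.92 km/s

From the circular-orbit relation v² = μ/r at r = 4850 km: μ = v²r = (2.97)² × 4850 = 42781.4 km³/s².
Transfer-ellipse semi-major axis a_t = (r₁ + r₂)/2 = (4850 + 33000)/2 = 18925 km.
At periapsis, r = 4850 km.
From the vis-viva equation, v = √[μ(2/r − 1/a_t)] = 3.922 km/s.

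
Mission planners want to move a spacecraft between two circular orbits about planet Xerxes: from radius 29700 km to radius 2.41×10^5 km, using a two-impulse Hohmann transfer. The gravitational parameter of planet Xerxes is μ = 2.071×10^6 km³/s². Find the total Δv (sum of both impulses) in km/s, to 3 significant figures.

The Hohmann ellipse has a_t = (r₁ + r₂)/2 = 1.3535×10^5 km.
Circular speed at r₁: v₁ = √(μ/r₁) = √(2.071×10^6/29700) = 8.35049 km/s.
Transfer-orbit speed at r₁ (vis-viva): v_p = √[μ(2/r₁ − 1/a_t)] = 11.1427 km/s.
First burn Δv₁ = |v_p − v₁| = 2.792 km/s.
Circular speed at r₂: v₂ = √(μ/r₂) = 2.931 km/s.
Transfer-orbit speed at r₂: v_a = √[μ(2/r₂ − 1/a_t)] = 1.373 km/s.
Second burn Δv₂ = |v₂ − v_a| = 1.558 km/s.
Δv = Δv₁ + Δv₂ = 2.792 + 1.558 = 4.350 km/s.

Δv = 4.35 km/s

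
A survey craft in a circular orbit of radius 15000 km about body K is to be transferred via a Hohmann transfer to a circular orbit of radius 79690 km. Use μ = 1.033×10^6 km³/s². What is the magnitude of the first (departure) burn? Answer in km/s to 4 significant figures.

Semi-major axis of the transfer orbit: a_t = (15000 + 79690)/2 = 47345 km.
Circular speed at r = 15000 km: v_c = √(μ/r) = 8.29859 km/s.
Vis-viva on the transfer ellipse at r = 15000 km gives v_t = √[μ(2/r − 1/a_t)] = 10.7664 km/s.
Δv₁ = |v_t − v_c| = |10.7664 − 8.29859| = 2.468 km/s.

Δv₁ = 2.468 km/s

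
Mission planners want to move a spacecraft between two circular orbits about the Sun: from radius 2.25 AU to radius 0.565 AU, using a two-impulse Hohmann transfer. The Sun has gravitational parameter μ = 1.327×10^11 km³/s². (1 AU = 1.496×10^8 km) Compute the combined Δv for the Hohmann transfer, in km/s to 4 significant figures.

Δv = 17.75 km/s

In km: r₁ = 2.25 × 1.496×10^8 = 3.366×10^8 km; r₂ = 0.565 × 1.496×10^8 = 8.4524×10^7 km.
The Hohmann ellipse has a_t = (r₁ + r₂)/2 = 2.10562×10^8 km.
At r₁ the circular-orbit speed is v₁ = √(μ/r₁) = 19.8554 km/s.
On the transfer ellipse at r₁, v² = μ(2/r − 1/a) gives v_a = √[μ(2/r₁ − 1/a_t)] = 12.5799 km/s.
First burn Δv₁ = |v_a − v₁| = 7.2755 km/s.
Circular speed at r₂: v₂ = √(μ/r₂) = 39.623 km/s.
Transfer-orbit speed at r₂: v_p = √[μ(2/r₂ − 1/a_t)] = 50.097 km/s.
Second burn Δv₂ = |v₂ − v_p| = 10.474 km/s.
Total Δv = Δv₁ + Δv₂ = 17.75 km/s.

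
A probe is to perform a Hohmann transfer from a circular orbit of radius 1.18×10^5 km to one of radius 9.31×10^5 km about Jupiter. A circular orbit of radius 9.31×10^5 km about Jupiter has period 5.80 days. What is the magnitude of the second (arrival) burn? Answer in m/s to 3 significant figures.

From Kepler's third law T² = 4π²r³/μ at r = 9.31×10^5 km, T = 5.80 days = 5.80 × 86400 s = 5.0112×10^5 s: μ = 4π²r³/T² = 1.26860×10^8 km³/s².
Semi-major axis of the transfer orbit: a_t = (1.180×10^5 + 9.310×10^5)/2 = 5.245×10^5 km.
Circular speed at r = 9.310×10^5 km: v_c = √(μ/r) = 11.673 km/s.
Vis-viva on the transfer ellipse at r = 9.310×10^5 km gives v_t = √[μ(2/r − 1/a_t)] = 5.5368 km/s.
Δv₂ = |v_t − v_c| = |5.5368 − 11.673| = 6.136 km/s.

Δv₂ = 6140 m/s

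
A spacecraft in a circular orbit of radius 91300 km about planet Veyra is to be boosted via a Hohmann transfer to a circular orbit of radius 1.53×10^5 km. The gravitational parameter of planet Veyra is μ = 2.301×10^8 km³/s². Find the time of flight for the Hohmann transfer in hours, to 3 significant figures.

Transfer-ellipse semi-major axis a_t = (r₁ + r₂)/2 = (91300 + 1.530×10^5)/2 = 1.2215×10^5 km.
By Kepler's third law the transfer-orbit period is T = 2π√(a_t³/μ), so t = T/2 = 8842 s.
Converting: 8842 s ÷ 3600 s/hour = 2.46 hours.

t = 2.46 hours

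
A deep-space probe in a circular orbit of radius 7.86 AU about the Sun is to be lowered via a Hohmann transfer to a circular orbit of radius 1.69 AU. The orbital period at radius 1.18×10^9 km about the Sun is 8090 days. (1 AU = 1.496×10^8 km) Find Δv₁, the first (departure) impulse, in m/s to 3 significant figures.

From Kepler's third law T² = 4π²r³/μ at r = 1.18×10^9 km, T = 8090 days = 8090 × 86400 s = 6.98976×10^8 s: μ = 4π²r³/T² = 1.32764×10^11 km³/s².
In km: r₁ = 7.86 × 1.496×10^8 = 1.175856×10^9 km; r₂ = 1.69 × 1.496×10^8 = 2.52824×10^8 km.
Semi-major axis of the transfer orbit: a_t = (1.175856×10^9 + 2.52824×10^8)/2 = 7.1434×10^8 km.
Circular speed at r = 1.175856×10^9 km: v_c = √(μ/r) = 10.6258 km/s.
Transfer-orbit speed at the same r (vis-viva, a = a_t): v_t = √[μ(2/r − 1/a_t)] = 6.32150 km/s.
Δv₁ = |v_t − v_c| = |6.32150 − 10.6258| = 4.304 km/s.

Δv₁ = 4300 m/s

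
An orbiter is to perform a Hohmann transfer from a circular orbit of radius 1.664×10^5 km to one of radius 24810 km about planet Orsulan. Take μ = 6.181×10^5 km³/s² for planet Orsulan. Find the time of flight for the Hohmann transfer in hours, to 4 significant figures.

t = 32.81 hours

Semi-major axis of the transfer orbit: a_t = (1.664×10^5 + 24810)/2 = 95605 km.
Half the transfer-orbit period gives t = π√(a_t³/μ) = 1.181×10^5 s.
Converting: 1.181×10^5 s ÷ 3600 s/hour = 32.81 hours.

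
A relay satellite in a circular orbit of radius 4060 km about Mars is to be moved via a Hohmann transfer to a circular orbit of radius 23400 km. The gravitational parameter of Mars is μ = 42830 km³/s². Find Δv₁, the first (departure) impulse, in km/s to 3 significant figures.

Semi-major axis of the transfer orbit: a_t = (4060 + 23400)/2 = 13730 km.
Circular speed at r = 4060 km: v_c = √(μ/r) = 3.2480 km/s.
Vis-viva on the transfer ellipse at r = 4060 km gives v_t = √[μ(2/r − 1/a_t)] = 4.2402 km/s.
Δv₁ = |v_t − v_c| = |4.2402 − 3.2480| = 0.9922 km/s.

Δv₁ = 0.992 km/s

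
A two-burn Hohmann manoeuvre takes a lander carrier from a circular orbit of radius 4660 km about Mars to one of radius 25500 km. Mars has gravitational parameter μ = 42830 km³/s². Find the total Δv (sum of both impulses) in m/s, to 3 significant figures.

Δv = 1490 m/s

Transfer-ellipse semi-major axis a_t = (r₁ + r₂)/2 = (4660 + 25500)/2 = 15080 km.
Circular speed at r₁: v₁ = √(μ/r₁) = √(42830/4660) = 3.0317 km/s.
On the transfer ellipse at r₁, v² = μ(2/r − 1/a) gives v_p = √[μ(2/r₁ − 1/a_t)] = 3.9423 km/s.
First burn Δv₁ = |v_p − v₁| = 0.9106 km/s.
Circular speed at r₂: v₂ = √(μ/r₂) = 1.296 km/s.
Transfer-orbit speed at r₂: v_a = √[μ(2/r₂ − 1/a_t)] = 0.7204 km/s.
Second burn Δv₂ = |v₂ − v_a| = 0.5756 km/s.
Total Δv = Δv₁ + Δv₂ = 1.486 km/s.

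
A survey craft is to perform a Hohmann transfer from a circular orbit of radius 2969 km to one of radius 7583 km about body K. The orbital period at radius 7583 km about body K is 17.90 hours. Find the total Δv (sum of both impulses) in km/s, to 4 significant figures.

Δv = 0.4197 km/s

From Kepler's third law T² = 4π²r³/μ at r = 7583 km, T = 17.90 hours = 17.90 × 3600 s = 64440 s: μ = 4π²r³/T² = 4145.45 km³/s².
Transfer-ellipse semi-major axis a_t = (r₁ + r₂)/2 = (2969 + 7583)/2 = 5276 km.
Circular speed at r₁: v₁ = √(μ/r₁) = √(4145.45/2969) = 1.182 km/s.
Transfer-orbit speed at r₁ (v² = μ(2/r − 1/a)): v_p = √[μ(2/r₁ − 1/a_t)] = 1.417 km/s.
First burn Δv₁ = |v_p − v₁| = 0.2350 km/s.
At r₂, v₂ = √(μ/r₂) = 0.73938 km/s.
Transfer-orbit speed at r₂: v_a = √[μ(2/r₂ − 1/a_t)] = 0.55465 km/s.
Second burn Δv₂ = |v₂ − v_a| = 0.1847 km/s.
Total Δv = Δv₁ + Δv₂ = 0.4197 km/s.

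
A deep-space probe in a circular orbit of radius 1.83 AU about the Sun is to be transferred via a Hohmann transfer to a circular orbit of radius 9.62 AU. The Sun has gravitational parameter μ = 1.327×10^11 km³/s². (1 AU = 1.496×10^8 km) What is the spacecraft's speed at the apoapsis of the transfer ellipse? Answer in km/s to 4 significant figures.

In km: r₁ = 1.83 × 1.496×10^8 = 2.73768×10^8 km; r₂ = 9.62 × 1.496×10^8 = 1.439152×10^9 km.
Semi-major axis of the transfer orbit: a_t = (2.73768×10^8 + 1.439152×10^9)/2 = 8.5646×10^8 km.
At apoapsis, r = 1.439152×10^9 km.
Applying v² = μ(2/r − 1/a_t): v = 5.429 km/s.

v = 5.429 km/s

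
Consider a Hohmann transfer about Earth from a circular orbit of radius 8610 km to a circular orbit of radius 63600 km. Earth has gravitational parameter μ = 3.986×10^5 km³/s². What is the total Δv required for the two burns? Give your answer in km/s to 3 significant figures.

Δv = 3.51 km/s

The Hohmann ellipse has a_t = (r₁ + r₂)/2 = 36105 km.
At r₁ the circular-orbit speed is v₁ = √(μ/r₁) = 6.80404 km/s.
Transfer-orbit speed at r₁ (v² = μ(2/r − 1/a)): v_p = √[μ(2/r₁ − 1/a_t)] = 9.03050 km/s.
First burn Δv₁ = |v_p − v₁| = 2.226 km/s.
Circular speed at r₂: v₂ = √(μ/r₂) = 2.5035 km/s.
Transfer-orbit speed at r₂: v_a = √[μ(2/r₂ − 1/a_t)] = 1.2225 km/s.
Second burn Δv₂ = |v₂ − v_a| = 1.281 km/s.
Δv = Δv₁ + Δv₂ = 2.226 + 1.281 = 3.507 km/s.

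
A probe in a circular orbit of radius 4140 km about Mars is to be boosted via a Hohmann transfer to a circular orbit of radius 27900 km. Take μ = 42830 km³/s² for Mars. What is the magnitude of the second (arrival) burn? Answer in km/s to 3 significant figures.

The Hohmann ellipse has a_t = (r₁ + r₂)/2 = 16020 km.
Circular speed at r = 27900 km: v_c = √(μ/r) = 1.239 km/s.
Transfer-orbit speed at the same r (vis-viva, a = a_t): v_t = √[μ(2/r − 1/a_t)] = 0.6299 km/s.
Δv₂ = |v_t − v_c| = |0.6299 − 1.239| = 0.6091 km/s.

Δv₂ = 0.609 km/s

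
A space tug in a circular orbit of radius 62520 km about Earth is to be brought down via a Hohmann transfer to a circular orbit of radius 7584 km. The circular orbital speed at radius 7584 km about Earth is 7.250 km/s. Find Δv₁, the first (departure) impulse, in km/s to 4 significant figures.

Δv₁ = 1.351 km/s

From the circular-orbit relation v² = μ/r at r = 7584 km: μ = v²r = (7.250)² × 7584 = 3.98634×10^5 km³/s².
The Hohmann ellipse has a_t = (r₁ + r₂)/2 = 35052 km.
On the circular orbit at r = 62520 km, v_c = √(μ/r) = 2.5251 km/s.
Vis-viva on the transfer ellipse at r = 62520 km gives v_t = √[μ(2/r − 1/a_t)] = 1.1745 km/s.
Δv₁ = |v_t − v_c| = |1.1745 − 2.5251| = 1.351 km/s.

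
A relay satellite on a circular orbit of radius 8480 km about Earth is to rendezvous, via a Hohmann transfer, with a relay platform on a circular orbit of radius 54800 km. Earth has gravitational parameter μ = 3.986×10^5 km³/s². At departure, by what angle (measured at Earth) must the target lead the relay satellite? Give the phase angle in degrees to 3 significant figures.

φ = 101°

Semi-major axis of the transfer orbit: a_t = (8480 + 54800)/2 = 31640 km.
Transfer time t = π√(a_t³/μ) = 28005 s.
The target's mean motion on its circular orbit is ω₂ = √(μ/r₂³) = 4.9215×10^-5 rad/s.
Angle swept by the target during transfer: ω₂·t = 1.3783 rad = 78.97°.
The relay satellite traverses 180° on the transfer ellipse, so the target must lead by 180° − 78.97° = 101°.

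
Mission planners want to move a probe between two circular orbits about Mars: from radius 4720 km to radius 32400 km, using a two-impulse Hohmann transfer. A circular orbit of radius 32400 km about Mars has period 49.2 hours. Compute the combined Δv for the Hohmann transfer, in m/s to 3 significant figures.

Δv = 1540 m/s

From Kepler's third law T² = 4π²r³/μ at r = 32400 km, T = 49.2 hours = 49.2 × 3600 s = 1.7712×10^5 s: μ = 4π²r³/T² = 42801.6 km³/s².
Transfer-ellipse semi-major axis a_t = (r₁ + r₂)/2 = (4720 + 32400)/2 = 18560 km.
Circular speed at r₁: v₁ = √(μ/r₁) = √(42801.6/4720) = 3.0113 km/s.
Transfer-orbit speed at r₁ (vis-viva equation): v_p = √[μ(2/r₁ − 1/a_t)] = 3.9787 km/s.
First burn Δv₁ = |v_p − v₁| = 0.9674 km/s.
Circular speed at r₂: v₂ = √(μ/r₂) = 1.14936 km/s.
Transfer-orbit speed at r₂: v_a = √[μ(2/r₂ − 1/a_t)] = 0.579615 km/s.
Second burn Δv₂ = |v₂ − v_a| = 0.5697 km/s.
Total Δv = Δv₁ + Δv₂ = 1.537 km/s.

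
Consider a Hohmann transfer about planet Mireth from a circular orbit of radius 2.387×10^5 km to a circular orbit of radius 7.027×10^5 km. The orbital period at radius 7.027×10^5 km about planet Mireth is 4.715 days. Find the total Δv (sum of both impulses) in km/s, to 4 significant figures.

From Kepler's third law T² = 4π²r³/μ at r = 7.027×10^5 km, T = 4.715 days = 4.715 × 86400 s = 4.07376×10^5 s: μ = 4π²r³/T² = 8.25427×10^7 km³/s².
Transfer-ellipse semi-major axis a_t = (r₁ + r₂)/2 = (2.387×10^5 + 7.027×10^5)/2 = 4.707×10^5 km.
Circular speed at r₁: v₁ = √(μ/r₁) = √(8.25427×10^7/2.387×10^5) = 18.596 km/s.
On the transfer ellipse at r₁, vis-viva equation gives v_p = √[μ(2/r₁ − 1/a_t)] = 22.721 km/s.
First burn Δv₁ = |v_p − v₁| = 4.125 km/s.
Circular speed at r₂: v₂ = √(μ/r₂) = 10.838 km/s.
Transfer-orbit speed at r₂: v_a = √[μ(2/r₂ − 1/a_t)] = 7.7181 km/s.
Second burn Δv₂ = |v₂ − v_a| = 3.120 km/s.
Total Δv = Δv₁ + Δv₂ = 7.245 km/s.

Δv = 7.245 km/s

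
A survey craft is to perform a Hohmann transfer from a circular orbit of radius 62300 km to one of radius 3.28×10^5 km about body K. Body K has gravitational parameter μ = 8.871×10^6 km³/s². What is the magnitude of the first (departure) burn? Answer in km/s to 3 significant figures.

Δv₁ = 3.54 km/s

The Hohmann ellipse has a_t = (r₁ + r₂)/2 = 1.9515×10^5 km.
Circular speed at r = 62300 km: v_c = √(μ/r) = 11.933 km/s.
Vis-viva on the transfer ellipse at r = 62300 km gives v_t = √[μ(2/r − 1/a_t)] = 15.470 km/s.
Δv₁ = |v_t − v_c| = |15.470 − 11.933| = 3.537 km/s.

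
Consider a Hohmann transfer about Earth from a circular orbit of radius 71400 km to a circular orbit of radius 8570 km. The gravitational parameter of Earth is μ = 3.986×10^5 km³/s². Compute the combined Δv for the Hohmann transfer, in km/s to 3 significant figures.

Δv = 3.56 km/s

Semi-major axis of the transfer orbit: a_t = (71400 + 8570)/2 = 39985 km.
Circular speed at r₁: v₁ = √(μ/r₁) = √(3.986×10^5/71400) = 2.363 km/s.
Transfer-orbit speed at r₁ (vis-viva): v_a = √[μ(2/r₁ − 1/a_t)] = 1.094 km/s.
First burn Δv₁ = |v_a − v₁| = 1.269 km/s.
At r₂, v₂ = √(μ/r₂) = 6.820 km/s.
Transfer-orbit speed at r₂: v_p = √[μ(2/r₂ − 1/a_t)] = 9.113 km/s.
Second burn Δv₂ = |v₂ − v_p| = 2.293 km/s.
Total Δv = Δv₁ + Δv₂ = 3.562 km/s.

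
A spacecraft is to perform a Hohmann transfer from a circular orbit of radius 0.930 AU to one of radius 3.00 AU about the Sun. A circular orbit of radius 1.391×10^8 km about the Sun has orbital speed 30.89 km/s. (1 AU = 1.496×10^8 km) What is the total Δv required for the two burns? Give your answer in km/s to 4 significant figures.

Δv = 12.64 km/s

From the circular-orbit relation v² = μ/r at r = 1.391×10^8 km: μ = v²r = (30.89)² × 1.391×10^8 = 1.32728×10^11 km³/s².
In km: r₁ = 0.930 × 1.496×10^8 = 1.39128×10^8 km; r₂ = 3.00 × 1.496×10^8 = 4.488×10^8 km.
Transfer-ellipse semi-major axis a_t = (r₁ + r₂)/2 = (1.39128×10^8 + 4.488×10^8)/2 = 2.93964×10^8 km.
Circular speed at r₁: v₁ = √(μ/r₁) = √(1.32728×10^11/1.39128×10^8) = 30.887 km/s.
Transfer-orbit speed at r₁ (vis-viva equation): v_p = √[μ(2/r₁ − 1/a_t)] = 38.164 km/s.
First burn Δv₁ = |v_p − v₁| = 7.277 km/s.
At r₂, v₂ = √(μ/r₂) = 17.197 km/s.
Transfer-orbit speed at r₂: v_a = √[μ(2/r₂ − 1/a_t)] = 11.831 km/s.
Second burn Δv₂ = |v₂ − v_a| = 5.366 km/s.
Δv = Δv₁ + Δv₂ = 7.277 + 5.366 = 12.64 km/s.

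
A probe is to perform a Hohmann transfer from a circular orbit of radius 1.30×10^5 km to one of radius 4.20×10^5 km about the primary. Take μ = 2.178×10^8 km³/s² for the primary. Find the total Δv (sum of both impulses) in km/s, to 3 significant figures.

The Hohmann ellipse has a_t = (r₁ + r₂)/2 = 2.750×10^5 km.
Circular speed at r₁: v₁ = √(μ/r₁) = √(2.178×10^8/1.300×10^5) = 40.931 km/s.
Transfer-orbit speed at r₁ (vis-viva equation): v_p = √[μ(2/r₁ − 1/a_t)] = 50.584 km/s.
First burn Δv₁ = |v_p − v₁| = 9.653 km/s.
Circular speed at r₂: v₂ = √(μ/r₂) = 22.772 km/s.
Transfer-orbit speed at r₂: v_a = √[μ(2/r₂ − 1/a_t)] = 15.657 km/s.
Second burn Δv₂ = |v₂ − v_a| = 7.115 km/s.
Total Δv = Δv₁ + Δv₂ = 16.77 km/s.

Δv = 16.8 km/s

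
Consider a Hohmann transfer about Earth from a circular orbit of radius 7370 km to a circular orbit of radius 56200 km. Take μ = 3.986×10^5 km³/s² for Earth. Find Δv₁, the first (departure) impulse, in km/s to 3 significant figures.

The Hohmann ellipse has a_t = (r₁ + r₂)/2 = 31785 km.
On the circular orbit at r = 7370 km, v_c = √(μ/r) = 7.354 km/s.
Vis-viva on the transfer ellipse at r = 7370 km gives v_t = √[μ(2/r − 1/a_t)] = 9.779 km/s.
Δv₁ = |v_t − v_c| = |9.779 − 7.354| = 2.425 km/s.

Δv₁ = 2.42 km/s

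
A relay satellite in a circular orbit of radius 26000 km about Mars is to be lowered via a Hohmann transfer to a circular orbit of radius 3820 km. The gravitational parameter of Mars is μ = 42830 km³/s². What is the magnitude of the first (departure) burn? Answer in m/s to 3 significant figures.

The Hohmann ellipse has a_t = (r₁ + r₂)/2 = 14910 km.
Circular speed at r = 26000 km: v_c = √(μ/r) = 1.28347 km/s.
Transfer-orbit speed at the same r (vis-viva, a = a_t): v_t = √[μ(2/r − 1/a_t)] = 0.649651 km/s.
Δv₁ = |v_t − v_c| = |0.649651 − 1.28347| = 0.6338 km/s.

Δv₁ = 634 m/s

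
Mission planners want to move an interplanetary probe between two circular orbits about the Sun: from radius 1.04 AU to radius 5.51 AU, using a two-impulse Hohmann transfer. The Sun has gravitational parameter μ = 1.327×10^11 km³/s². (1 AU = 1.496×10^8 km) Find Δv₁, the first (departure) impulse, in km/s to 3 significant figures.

In km: r₁ = 1.04 × 1.496×10^8 = 1.55584×10^8 km; r₂ = 5.51 × 1.496×10^8 = 8.24296×10^8 km.
Semi-major axis of the transfer orbit: a_t = (1.55584×10^8 + 8.24296×10^8)/2 = 4.8994×10^8 km.
On the circular orbit at r = 1.55584×10^8 km, v_c = √(μ/r) = 29.205 km/s.
Transfer-orbit speed at the same r (vis-viva, a = a_t): v_t = √[μ(2/r − 1/a_t)] = 37.881 km/s.
Δv₁ = |v_t − v_c| = |37.881 − 29.205| = 8.676 km/s.

Δv₁ = 8.68 km/s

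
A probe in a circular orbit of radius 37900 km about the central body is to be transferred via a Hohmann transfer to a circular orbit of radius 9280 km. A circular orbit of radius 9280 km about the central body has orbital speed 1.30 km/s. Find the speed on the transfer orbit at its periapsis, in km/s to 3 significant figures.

v = 1.65 km/s

From the circular-orbit relation v² = μ/r at r = 9280 km: μ = v²r = (1.30)² × 9280 = 15683.2 km³/s².
The Hohmann ellipse has a_t = (r₁ + r₂)/2 = 23590 km.
The periapsis of the transfer ellipse is at r = 9280 km.
From the vis-viva equation, v = √[μ(2/r − 1/a_t)] = 1.648 km/s.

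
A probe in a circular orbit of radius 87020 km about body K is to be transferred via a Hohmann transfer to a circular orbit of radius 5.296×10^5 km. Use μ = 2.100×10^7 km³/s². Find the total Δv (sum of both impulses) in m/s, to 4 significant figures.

Δv = 7777 m/s

The Hohmann ellipse has a_t = (r₁ + r₂)/2 = 3.0831×10^5 km.
Circular speed at r₁: v₁ = √(μ/r₁) = √(2.100×10^7/87020) = 15.5346 km/s.
Transfer-orbit speed at r₁ (vis-viva): v_p = √[μ(2/r₁ − 1/a_t)] = 20.3601 km/s.
First burn Δv₁ = |v_p − v₁| = 4.8255 km/s.
At r₂, v₂ = √(μ/r₂) = 6.2970 km/s.
Transfer-orbit speed at r₂: v_a = √[μ(2/r₂ − 1/a_t)] = 3.3454 km/s.
Second burn Δv₂ = |v₂ − v_a| = 2.9516 km/s.
Δv = Δv₁ + Δv₂ = 4.8255 + 2.9516 = 7.777 km/s.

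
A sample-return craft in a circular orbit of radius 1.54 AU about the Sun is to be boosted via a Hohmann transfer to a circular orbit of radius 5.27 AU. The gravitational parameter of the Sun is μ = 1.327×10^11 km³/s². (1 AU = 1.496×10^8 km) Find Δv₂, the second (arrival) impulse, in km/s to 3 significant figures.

Δv₂ = 4.25 km/s

In km: r₁ = 1.54 × 1.496×10^8 = 2.30384×10^8 km; r₂ = 5.27 × 1.496×10^8 = 7.88392×10^8 km.
Semi-major axis of the transfer orbit: a_t = (2.30384×10^8 + 7.88392×10^8)/2 = 5.09388×10^8 km.
On the circular orbit at r = 7.88392×10^8 km, v_c = √(μ/r) = 12.974 km/s.
Transfer-orbit speed at the same r (vis-viva, a = a_t): v_t = √[μ(2/r − 1/a_t)] = 8.7250 km/s.
Δv₂ = |v_t − v_c| = |8.7250 − 12.974| = 4.249 km/s.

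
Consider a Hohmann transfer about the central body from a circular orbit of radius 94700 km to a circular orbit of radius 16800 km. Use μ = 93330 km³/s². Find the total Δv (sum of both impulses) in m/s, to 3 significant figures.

Δv = 1160 m/s

The Hohmann ellipse has a_t = (r₁ + r₂)/2 = 55750 km.
Circular speed at r₁: v₁ = √(μ/r₁) = √(93330/94700) = 0.99274 km/s.
Transfer-orbit speed at r₁ (vis-viva equation): v_a = √[μ(2/r₁ − 1/a_t)] = 0.54496 km/s.
First burn Δv₁ = |v_a − v₁| = 0.4478 km/s.
Circular speed at r₂: v₂ = √(μ/r₂) = 2.3570 km/s.
Transfer-orbit speed at r₂: v_p = √[μ(2/r₂ − 1/a_t)] = 3.0719 km/s.
Second burn Δv₂ = |v₂ − v_p| = 0.7149 km/s.
Total Δv = Δv₁ + Δv₂ = 1.163 km/s.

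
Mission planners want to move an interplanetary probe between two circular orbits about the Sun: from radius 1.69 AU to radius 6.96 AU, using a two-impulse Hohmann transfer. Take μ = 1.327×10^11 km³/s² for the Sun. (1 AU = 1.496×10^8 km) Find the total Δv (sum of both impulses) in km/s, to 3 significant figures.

In km: r₁ = 1.69 × 1.496×10^8 = 2.52824×10^8 km; r₂ = 6.96 × 1.496×10^8 = 1.041216×10^9 km.
Transfer-ellipse semi-major axis a_t = (r₁ + r₂)/2 = (2.52824×10^8 + 1.041216×10^9)/2 = 6.4702×10^8 km.
Circular speed at r₁: v₁ = √(μ/r₁) = √(1.327×10^11/2.52824×10^8) = 22.91006 km/s.
On the transfer ellipse at r₁, vis-viva gives v_p = √[μ(2/r₁ − 1/a_t)] = 29.06283 km/s.
First burn Δv₁ = |v_p − v₁| = 6.1528 km/s.
Circular speed at r₂: v₂ = √(μ/r₂) = 11.2892 km/s.
Transfer-orbit speed at r₂: v_a = √[μ(2/r₂ − 1/a_t)] = 7.05692 km/s.
Second burn Δv₂ = |v₂ − v_a| = 4.2323 km/s.
Total Δv = Δv₁ + Δv₂ = 10.39 km/s.

Δv = 10.4 km/s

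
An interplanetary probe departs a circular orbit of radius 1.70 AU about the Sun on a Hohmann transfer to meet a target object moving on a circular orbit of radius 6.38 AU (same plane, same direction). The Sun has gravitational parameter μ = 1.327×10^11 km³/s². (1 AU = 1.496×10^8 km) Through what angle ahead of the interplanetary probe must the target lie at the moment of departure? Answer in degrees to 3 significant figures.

φ = 89.3°

In km: r₁ = 1.70 × 1.496×10^8 = 2.5432×10^8 km; r₂ = 6.38 × 1.496×10^8 = 9.54448×10^8 km.
Transfer-ellipse semi-major axis a_t = (r₁ + r₂)/2 = (2.5432×10^8 + 9.54448×10^8)/2 = 6.04384×10^8 km.
Transfer time t = π√(a_t³/μ) = 1.2814×10^8 s.
The target's mean motion on its circular orbit is ω₂ = √(μ/r₂³) = 1.2354×10^-8 rad/s.
Angle swept by the target during transfer: ω₂·t = 1.583 rad = 90.70°.
Arrival is 180° from departure on the ellipse, so φ = 180° − 90.70° = 89.3°.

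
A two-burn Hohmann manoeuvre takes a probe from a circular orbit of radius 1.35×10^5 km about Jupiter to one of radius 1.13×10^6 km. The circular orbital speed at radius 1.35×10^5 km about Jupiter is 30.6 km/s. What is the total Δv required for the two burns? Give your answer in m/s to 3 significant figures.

From the circular-orbit relation v² = μ/r at r = 1.35×10^5 km: μ = v²r = (30.6)² × 1.35×10^5 = 1.26409×10^8 km³/s².
The Hohmann ellipse has a_t = (r₁ + r₂)/2 = 6.325×10^5 km.
At r₁ the circular-orbit speed is v₁ = √(μ/r₁) = 30.60 km/s.
On the transfer ellipse at r₁, v² = μ(2/r − 1/a) gives v_p = √[μ(2/r₁ − 1/a_t)] = 40.90 km/s.
First burn Δv₁ = |v_p − v₁| = 10.30 km/s.
At r₂, v₂ = √(μ/r₂) = 10.5767 km/s.
Transfer-orbit speed at r₂: v_a = √[μ(2/r₂ − 1/a_t)] = 4.88636 km/s.
Second burn Δv₂ = |v₂ − v_a| = 5.690 km/s.
Δv = Δv₁ + Δv₂ = 10.30 + 5.690 = 15.99 km/s.

Δv = 16000 m/s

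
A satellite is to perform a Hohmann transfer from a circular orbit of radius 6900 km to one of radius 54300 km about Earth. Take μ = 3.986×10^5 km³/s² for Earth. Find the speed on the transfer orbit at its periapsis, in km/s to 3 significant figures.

v = 10.1 km/s

The Hohmann ellipse has a_t = (r₁ + r₂)/2 = 30600 km.
At periapsis, r = 6900 km.
Applying v² = μ(2/r − 1/a_t): v = 10.12 km/s.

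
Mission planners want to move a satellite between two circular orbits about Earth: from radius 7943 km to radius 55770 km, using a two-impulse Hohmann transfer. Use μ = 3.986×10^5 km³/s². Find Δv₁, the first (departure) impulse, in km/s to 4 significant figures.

Semi-major axis of the transfer orbit: a_t = (7943 + 55770)/2 = 31856.5 km.
Circular speed at r = 7943 km: v_c = √(μ/r) = 7.084 km/s.
Vis-viva on the transfer ellipse at r = 7943 km gives v_t = √[μ(2/r − 1/a_t)] = 9.373 km/s.
Δv₁ = |v_t − v_c| = |9.373 − 7.084| = 2.289 km/s.

Δv₁ = 2.289 km/s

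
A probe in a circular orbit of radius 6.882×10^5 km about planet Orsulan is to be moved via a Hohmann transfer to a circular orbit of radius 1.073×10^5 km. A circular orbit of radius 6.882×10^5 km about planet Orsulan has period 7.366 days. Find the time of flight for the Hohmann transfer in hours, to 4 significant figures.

From Kepler's third law T² = 4π²r³/μ at r = 6.882×10^5 km, T = 7.366 days = 7.366 × 86400 s = 6.364224×10^5 s: μ = 4π²r³/T² = 3.17697×10^7 km³/s².
Semi-major axis of the transfer orbit: a_t = (6.882×10^5 + 1.073×10^5)/2 = 3.9775×10^5 km.
Transfer time t = π√(a_t³/μ) = π√((3.9775×10^5)³ / 3.17697×10^7) = 1.3982×10^5 s.
Converting: 1.3982×10^5 s ÷ 3600 s/hour = 38.84 hours.

t = 38.84 hours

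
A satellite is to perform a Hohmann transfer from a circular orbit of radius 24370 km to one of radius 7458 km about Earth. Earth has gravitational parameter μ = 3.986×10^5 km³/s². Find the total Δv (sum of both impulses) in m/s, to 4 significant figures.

The Hohmann ellipse has a_t = (r₁ + r₂)/2 = 15914 km.
Circular speed at r₁: v₁ = √(μ/r₁) = √(3.986×10^5/24370) = 4.0443 km/s.
Transfer-orbit speed at r₁ (vis-viva equation): v_a = √[μ(2/r₁ − 1/a_t)] = 2.7686 km/s.
First burn Δv₁ = |v_a − v₁| = 1.276 km/s.
Circular speed at r₂: v₂ = √(μ/r₂) = 7.311 km/s.
Transfer-orbit speed at r₂: v_p = √[μ(2/r₂ − 1/a_t)] = 9.047 km/s.
Second burn Δv₂ = |v₂ − v_p| = 1.736 km/s.
Δv = Δv₁ + Δv₂ = 1.276 + 1.736 = 3.012 km/s.

Δv = 3012 m/s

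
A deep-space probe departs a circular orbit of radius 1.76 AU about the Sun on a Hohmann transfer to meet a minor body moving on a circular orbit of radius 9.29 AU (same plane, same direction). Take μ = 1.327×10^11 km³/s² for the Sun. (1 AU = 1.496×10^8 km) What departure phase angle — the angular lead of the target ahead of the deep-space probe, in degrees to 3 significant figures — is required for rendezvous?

φ = 97.4°

In km: r₁ = 1.76 × 1.496×10^8 = 2.63296×10^8 km; r₂ = 9.29 × 1.496×10^8 = 1.389784×10^9 km.
Transfer-ellipse semi-major axis a_t = (r₁ + r₂)/2 = (2.63296×10^8 + 1.389784×10^9)/2 = 8.2654×10^8 km.
The half-period of the transfer ellipse is t = π√(a_t³/μ) = 2.049×10^8 s.
The target's mean motion on its circular orbit is ω₂ = √(μ/r₂³) = 7.031×10^-9 rad/s.
Angle swept by the target during transfer: ω₂·t = 1.441 rad = 82.56°.
Arrival is 180° from departure on the ellipse, so φ = 180° − 82.56° = 97.4°.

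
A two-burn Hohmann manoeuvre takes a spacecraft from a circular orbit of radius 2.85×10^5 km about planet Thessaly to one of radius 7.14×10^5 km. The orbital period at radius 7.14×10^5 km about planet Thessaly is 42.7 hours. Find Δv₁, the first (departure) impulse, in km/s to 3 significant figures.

Δv₁ = 9.03 km/s

From Kepler's third law T² = 4π²r³/μ at r = 7.14×10^5 km, T = 42.7 hours = 42.7 × 3600 s = 1.5372×10^5 s: μ = 4π²r³/T² = 6.08126×10^8 km³/s².
Transfer-ellipse semi-major axis a_t = (r₁ + r₂)/2 = (2.850×10^5 + 7.140×10^5)/2 = 4.995×10^5 km.
Circular speed at r = 2.850×10^5 km: v_c = √(μ/r) = 46.193 km/s.
Transfer-orbit speed at the same r (vis-viva, a = a_t): v_t = √[μ(2/r − 1/a_t)] = 55.228 km/s.
Δv₁ = |v_t − v_c| = |55.228 − 46.193| = 9.035 km/s.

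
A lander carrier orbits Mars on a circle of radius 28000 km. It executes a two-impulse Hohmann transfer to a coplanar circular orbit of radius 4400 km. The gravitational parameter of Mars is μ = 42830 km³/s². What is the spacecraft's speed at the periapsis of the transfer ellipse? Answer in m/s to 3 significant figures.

v = 4100 m/s

Transfer-ellipse semi-major axis a_t = (r₁ + r₂)/2 = (28000 + 4400)/2 = 16200 km.
The periapsis of the transfer ellipse is at r = 4400 km.
From the vis-viva equation, v = √[μ(2/r − 1/a_t)] = 4.102 km/s.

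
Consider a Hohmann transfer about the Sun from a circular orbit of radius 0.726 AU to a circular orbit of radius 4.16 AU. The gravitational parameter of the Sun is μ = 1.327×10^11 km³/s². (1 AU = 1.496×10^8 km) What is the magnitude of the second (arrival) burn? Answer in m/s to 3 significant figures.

Δv₂ = 6640 m/s

In km: r₁ = 0.726 × 1.496×10^8 = 1.086096×10^8 km; r₂ = 4.16 × 1.496×10^8 = 6.22336×10^8 km.
Transfer-ellipse semi-major axis a_t = (r₁ + r₂)/2 = (1.086096×10^8 + 6.22336×10^8)/2 = 3.654728×10^8 km.
Circular speed at r = 6.22336×10^8 km: v_c = √(μ/r) = 14.602 km/s.
Transfer-orbit speed at the same r (vis-viva, a = a_t): v_t = √[μ(2/r − 1/a_t)] = 7.9603 km/s.
Δv₂ = |v_t − v_c| = |7.9603 − 14.602| = 6.642 km/s.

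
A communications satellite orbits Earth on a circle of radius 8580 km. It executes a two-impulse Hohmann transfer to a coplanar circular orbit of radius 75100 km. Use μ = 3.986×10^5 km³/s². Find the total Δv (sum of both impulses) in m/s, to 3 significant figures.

Semi-major axis of the transfer orbit: a_t = (8580 + 75100)/2 = 41840 km.
At r₁ the circular-orbit speed is v₁ = √(μ/r₁) = 6.8159 km/s.
Transfer-orbit speed at r₁ (vis-viva equation): v_p = √[μ(2/r₁ − 1/a_t)] = 9.1316 km/s.
First burn Δv₁ = |v_p − v₁| = 2.3157 km/s.
At r₂, v₂ = √(μ/r₂) = 2.303821 km/s.
Transfer-orbit speed at r₂: v_a = √[μ(2/r₂ − 1/a_t)] = 1.043269 km/s.
Second burn Δv₂ = |v₂ − v_a| = 1.2606 km/s.
Total Δv = Δv₁ + Δv₂ = 3.576 km/s.

Δv = 3580 m/s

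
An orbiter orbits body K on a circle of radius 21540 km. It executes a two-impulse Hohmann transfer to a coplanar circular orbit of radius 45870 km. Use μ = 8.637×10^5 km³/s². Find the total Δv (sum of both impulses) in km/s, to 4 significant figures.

Δv = 1.925 km/s

The Hohmann ellipse has a_t = (r₁ + r₂)/2 = 33705 km.
At r₁ the circular-orbit speed is v₁ = √(μ/r₁) = 6.332 km/s.
Transfer-orbit speed at r₁ (vis-viva equation): v_p = √[μ(2/r₁ − 1/a_t)] = 7.387 km/s.
First burn Δv₁ = |v_p − v₁| = 1.055 km/s.
At r₂, v₂ = √(μ/r₂) = 4.3393 km/s.
Transfer-orbit speed at r₂: v_a = √[μ(2/r₂ − 1/a_t)] = 3.4689 km/s.
Second burn Δv₂ = |v₂ − v_a| = 0.8704 km/s.
Δv = Δv₁ + Δv₂ = 1.055 + 0.8704 = 1.925 km/s.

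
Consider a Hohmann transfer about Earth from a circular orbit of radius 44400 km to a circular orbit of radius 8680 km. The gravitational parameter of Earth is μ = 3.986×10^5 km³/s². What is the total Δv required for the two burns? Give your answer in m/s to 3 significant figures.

Transfer-ellipse semi-major axis a_t = (r₁ + r₂)/2 = (44400 + 8680)/2 = 26540 km.
Circular speed at r₁: v₁ = √(μ/r₁) = √(3.986×10^5/44400) = 2.9962 km/s.
On the transfer ellipse at r₁, vis-viva equation gives v_a = √[μ(2/r₁ − 1/a_t)] = 1.7135 km/s.
First burn Δv₁ = |v_a − v₁| = 1.283 km/s.
At r₂, v₂ = √(μ/r₂) = 6.777 km/s.
Transfer-orbit speed at r₂: v_p = √[μ(2/r₂ − 1/a_t)] = 8.765 km/s.
Second burn Δv₂ = |v₂ − v_p| = 1.988 km/s.
Total Δv = Δv₁ + Δv₂ = 3.271 km/s.

Δv = 3270 m/s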